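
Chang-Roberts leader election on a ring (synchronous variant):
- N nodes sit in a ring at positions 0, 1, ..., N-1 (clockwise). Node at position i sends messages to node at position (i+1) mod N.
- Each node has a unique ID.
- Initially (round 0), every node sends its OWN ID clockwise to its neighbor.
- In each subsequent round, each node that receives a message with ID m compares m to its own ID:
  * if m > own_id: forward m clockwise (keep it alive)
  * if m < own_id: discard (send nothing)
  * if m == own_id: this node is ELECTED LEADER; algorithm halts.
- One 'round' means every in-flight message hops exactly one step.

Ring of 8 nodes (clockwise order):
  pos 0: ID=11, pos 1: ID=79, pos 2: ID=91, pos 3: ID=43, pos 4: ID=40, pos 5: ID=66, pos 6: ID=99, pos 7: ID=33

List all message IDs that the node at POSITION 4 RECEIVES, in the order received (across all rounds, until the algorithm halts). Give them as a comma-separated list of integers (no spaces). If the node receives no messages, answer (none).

Round 1: pos1(id79) recv 11: drop; pos2(id91) recv 79: drop; pos3(id43) recv 91: fwd; pos4(id40) recv 43: fwd; pos5(id66) recv 40: drop; pos6(id99) recv 66: drop; pos7(id33) recv 99: fwd; pos0(id11) recv 33: fwd
Round 2: pos4(id40) recv 91: fwd; pos5(id66) recv 43: drop; pos0(id11) recv 99: fwd; pos1(id79) recv 33: drop
Round 3: pos5(id66) recv 91: fwd; pos1(id79) recv 99: fwd
Round 4: pos6(id99) recv 91: drop; pos2(id91) recv 99: fwd
Round 5: pos3(id43) recv 99: fwd
Round 6: pos4(id40) recv 99: fwd
Round 7: pos5(id66) recv 99: fwd
Round 8: pos6(id99) recv 99: ELECTED

Answer: 43,91,99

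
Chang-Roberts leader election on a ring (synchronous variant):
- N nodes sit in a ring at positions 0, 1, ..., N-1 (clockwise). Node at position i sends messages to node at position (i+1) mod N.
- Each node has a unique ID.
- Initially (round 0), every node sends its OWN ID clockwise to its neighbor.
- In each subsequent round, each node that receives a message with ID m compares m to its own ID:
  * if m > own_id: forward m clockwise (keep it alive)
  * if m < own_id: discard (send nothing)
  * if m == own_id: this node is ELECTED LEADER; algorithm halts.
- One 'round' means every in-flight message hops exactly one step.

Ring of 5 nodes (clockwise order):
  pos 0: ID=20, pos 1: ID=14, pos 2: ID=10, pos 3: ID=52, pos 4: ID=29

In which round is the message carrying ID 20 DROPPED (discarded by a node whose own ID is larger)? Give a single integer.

Round 1: pos1(id14) recv 20: fwd; pos2(id10) recv 14: fwd; pos3(id52) recv 10: drop; pos4(id29) recv 52: fwd; pos0(id20) recv 29: fwd
Round 2: pos2(id10) recv 20: fwd; pos3(id52) recv 14: drop; pos0(id20) recv 52: fwd; pos1(id14) recv 29: fwd
Round 3: pos3(id52) recv 20: drop; pos1(id14) recv 52: fwd; pos2(id10) recv 29: fwd
Round 4: pos2(id10) recv 52: fwd; pos3(id52) recv 29: drop
Round 5: pos3(id52) recv 52: ELECTED
Message ID 20 originates at pos 0; dropped at pos 3 in round 3

Answer: 3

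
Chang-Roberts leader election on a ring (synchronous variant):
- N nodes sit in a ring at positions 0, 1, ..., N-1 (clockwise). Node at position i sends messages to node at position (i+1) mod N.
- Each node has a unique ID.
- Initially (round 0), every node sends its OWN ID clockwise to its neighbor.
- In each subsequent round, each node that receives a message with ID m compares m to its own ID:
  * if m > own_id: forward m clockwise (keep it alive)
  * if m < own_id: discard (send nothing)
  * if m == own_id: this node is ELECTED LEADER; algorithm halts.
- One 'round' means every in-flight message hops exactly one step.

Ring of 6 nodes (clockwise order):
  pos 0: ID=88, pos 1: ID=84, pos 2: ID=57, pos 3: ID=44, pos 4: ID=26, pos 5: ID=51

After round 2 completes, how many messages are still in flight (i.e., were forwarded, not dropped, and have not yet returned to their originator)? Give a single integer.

Answer: 3

Derivation:
Round 1: pos1(id84) recv 88: fwd; pos2(id57) recv 84: fwd; pos3(id44) recv 57: fwd; pos4(id26) recv 44: fwd; pos5(id51) recv 26: drop; pos0(id88) recv 51: drop
Round 2: pos2(id57) recv 88: fwd; pos3(id44) recv 84: fwd; pos4(id26) recv 57: fwd; pos5(id51) recv 44: drop
After round 2: 3 messages still in flight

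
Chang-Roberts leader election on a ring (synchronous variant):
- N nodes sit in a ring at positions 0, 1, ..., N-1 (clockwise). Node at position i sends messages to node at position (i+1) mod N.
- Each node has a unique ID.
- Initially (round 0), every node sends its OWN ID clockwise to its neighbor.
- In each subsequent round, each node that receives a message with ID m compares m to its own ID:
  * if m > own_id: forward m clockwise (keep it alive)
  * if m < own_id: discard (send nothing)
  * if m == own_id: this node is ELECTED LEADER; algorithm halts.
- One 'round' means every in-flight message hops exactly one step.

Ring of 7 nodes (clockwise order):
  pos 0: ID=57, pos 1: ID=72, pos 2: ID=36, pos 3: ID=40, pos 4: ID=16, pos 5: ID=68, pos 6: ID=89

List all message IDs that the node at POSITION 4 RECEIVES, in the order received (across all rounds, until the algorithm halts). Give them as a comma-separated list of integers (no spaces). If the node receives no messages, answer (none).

Round 1: pos1(id72) recv 57: drop; pos2(id36) recv 72: fwd; pos3(id40) recv 36: drop; pos4(id16) recv 40: fwd; pos5(id68) recv 16: drop; pos6(id89) recv 68: drop; pos0(id57) recv 89: fwd
Round 2: pos3(id40) recv 72: fwd; pos5(id68) recv 40: drop; pos1(id72) recv 89: fwd
Round 3: pos4(id16) recv 72: fwd; pos2(id36) recv 89: fwd
Round 4: pos5(id68) recv 72: fwd; pos3(id40) recv 89: fwd
Round 5: pos6(id89) recv 72: drop; pos4(id16) recv 89: fwd
Round 6: pos5(id68) recv 89: fwd
Round 7: pos6(id89) recv 89: ELECTED

Answer: 40,72,89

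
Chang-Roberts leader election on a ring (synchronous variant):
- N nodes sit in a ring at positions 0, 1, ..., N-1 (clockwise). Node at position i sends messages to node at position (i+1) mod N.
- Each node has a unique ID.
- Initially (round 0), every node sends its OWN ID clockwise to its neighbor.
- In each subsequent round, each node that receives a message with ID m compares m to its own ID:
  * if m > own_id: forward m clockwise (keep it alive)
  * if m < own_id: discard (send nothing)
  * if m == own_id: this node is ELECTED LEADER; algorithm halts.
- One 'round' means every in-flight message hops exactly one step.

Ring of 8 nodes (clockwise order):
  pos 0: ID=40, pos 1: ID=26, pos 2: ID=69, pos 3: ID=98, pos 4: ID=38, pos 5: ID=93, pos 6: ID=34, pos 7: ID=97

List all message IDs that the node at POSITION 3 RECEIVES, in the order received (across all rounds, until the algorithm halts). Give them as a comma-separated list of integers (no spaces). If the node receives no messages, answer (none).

Round 1: pos1(id26) recv 40: fwd; pos2(id69) recv 26: drop; pos3(id98) recv 69: drop; pos4(id38) recv 98: fwd; pos5(id93) recv 38: drop; pos6(id34) recv 93: fwd; pos7(id97) recv 34: drop; pos0(id40) recv 97: fwd
Round 2: pos2(id69) recv 40: drop; pos5(id93) recv 98: fwd; pos7(id97) recv 93: drop; pos1(id26) recv 97: fwd
Round 3: pos6(id34) recv 98: fwd; pos2(id69) recv 97: fwd
Round 4: pos7(id97) recv 98: fwd; pos3(id98) recv 97: drop
Round 5: pos0(id40) recv 98: fwd
Round 6: pos1(id26) recv 98: fwd
Round 7: pos2(id69) recv 98: fwd
Round 8: pos3(id98) recv 98: ELECTED

Answer: 69,97,98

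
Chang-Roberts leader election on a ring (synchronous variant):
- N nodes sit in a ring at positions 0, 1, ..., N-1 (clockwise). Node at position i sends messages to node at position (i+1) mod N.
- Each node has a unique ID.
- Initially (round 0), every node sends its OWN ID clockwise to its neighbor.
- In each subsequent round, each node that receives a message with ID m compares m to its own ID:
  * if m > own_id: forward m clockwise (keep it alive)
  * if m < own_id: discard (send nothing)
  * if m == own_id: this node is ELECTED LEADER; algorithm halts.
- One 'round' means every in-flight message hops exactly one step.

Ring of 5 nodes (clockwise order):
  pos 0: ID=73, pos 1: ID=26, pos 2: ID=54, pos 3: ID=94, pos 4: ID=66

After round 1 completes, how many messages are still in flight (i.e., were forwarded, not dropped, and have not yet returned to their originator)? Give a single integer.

Answer: 2

Derivation:
Round 1: pos1(id26) recv 73: fwd; pos2(id54) recv 26: drop; pos3(id94) recv 54: drop; pos4(id66) recv 94: fwd; pos0(id73) recv 66: drop
After round 1: 2 messages still in flight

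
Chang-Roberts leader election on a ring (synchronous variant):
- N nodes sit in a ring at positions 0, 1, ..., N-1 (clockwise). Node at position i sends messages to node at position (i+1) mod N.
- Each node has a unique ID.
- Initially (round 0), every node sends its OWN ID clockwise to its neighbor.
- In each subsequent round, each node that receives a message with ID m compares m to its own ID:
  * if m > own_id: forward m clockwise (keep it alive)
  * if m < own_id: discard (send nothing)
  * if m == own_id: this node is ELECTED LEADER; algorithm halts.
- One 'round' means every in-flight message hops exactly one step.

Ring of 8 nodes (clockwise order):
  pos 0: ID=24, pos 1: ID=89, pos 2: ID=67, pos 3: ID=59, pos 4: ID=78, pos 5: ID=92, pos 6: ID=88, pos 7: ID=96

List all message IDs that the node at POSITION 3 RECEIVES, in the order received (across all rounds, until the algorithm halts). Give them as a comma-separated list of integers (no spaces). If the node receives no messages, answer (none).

Round 1: pos1(id89) recv 24: drop; pos2(id67) recv 89: fwd; pos3(id59) recv 67: fwd; pos4(id78) recv 59: drop; pos5(id92) recv 78: drop; pos6(id88) recv 92: fwd; pos7(id96) recv 88: drop; pos0(id24) recv 96: fwd
Round 2: pos3(id59) recv 89: fwd; pos4(id78) recv 67: drop; pos7(id96) recv 92: drop; pos1(id89) recv 96: fwd
Round 3: pos4(id78) recv 89: fwd; pos2(id67) recv 96: fwd
Round 4: pos5(id92) recv 89: drop; pos3(id59) recv 96: fwd
Round 5: pos4(id78) recv 96: fwd
Round 6: pos5(id92) recv 96: fwd
Round 7: pos6(id88) recv 96: fwd
Round 8: pos7(id96) recv 96: ELECTED

Answer: 67,89,96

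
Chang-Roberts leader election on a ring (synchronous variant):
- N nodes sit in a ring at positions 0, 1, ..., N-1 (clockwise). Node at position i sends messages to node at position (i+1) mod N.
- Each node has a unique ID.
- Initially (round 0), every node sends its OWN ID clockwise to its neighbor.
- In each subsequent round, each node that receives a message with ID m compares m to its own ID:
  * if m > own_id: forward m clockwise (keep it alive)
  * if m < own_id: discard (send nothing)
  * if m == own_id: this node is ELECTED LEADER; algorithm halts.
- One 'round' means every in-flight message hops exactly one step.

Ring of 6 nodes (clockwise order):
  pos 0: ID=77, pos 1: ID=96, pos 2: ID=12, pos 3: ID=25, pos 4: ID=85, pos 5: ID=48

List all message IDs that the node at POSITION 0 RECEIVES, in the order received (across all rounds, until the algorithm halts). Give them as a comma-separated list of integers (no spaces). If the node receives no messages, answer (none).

Round 1: pos1(id96) recv 77: drop; pos2(id12) recv 96: fwd; pos3(id25) recv 12: drop; pos4(id85) recv 25: drop; pos5(id48) recv 85: fwd; pos0(id77) recv 48: drop
Round 2: pos3(id25) recv 96: fwd; pos0(id77) recv 85: fwd
Round 3: pos4(id85) recv 96: fwd; pos1(id96) recv 85: drop
Round 4: pos5(id48) recv 96: fwd
Round 5: pos0(id77) recv 96: fwd
Round 6: pos1(id96) recv 96: ELECTED

Answer: 48,85,96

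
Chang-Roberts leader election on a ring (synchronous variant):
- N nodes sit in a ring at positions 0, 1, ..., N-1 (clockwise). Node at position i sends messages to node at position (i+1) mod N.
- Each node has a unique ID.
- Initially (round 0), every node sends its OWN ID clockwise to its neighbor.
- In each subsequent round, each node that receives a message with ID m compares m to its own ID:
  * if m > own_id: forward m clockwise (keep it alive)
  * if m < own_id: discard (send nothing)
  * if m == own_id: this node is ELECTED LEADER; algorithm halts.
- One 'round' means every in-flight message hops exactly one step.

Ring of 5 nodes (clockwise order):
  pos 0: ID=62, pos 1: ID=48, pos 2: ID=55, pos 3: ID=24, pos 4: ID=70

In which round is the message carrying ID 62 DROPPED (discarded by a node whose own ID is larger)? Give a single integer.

Answer: 4

Derivation:
Round 1: pos1(id48) recv 62: fwd; pos2(id55) recv 48: drop; pos3(id24) recv 55: fwd; pos4(id70) recv 24: drop; pos0(id62) recv 70: fwd
Round 2: pos2(id55) recv 62: fwd; pos4(id70) recv 55: drop; pos1(id48) recv 70: fwd
Round 3: pos3(id24) recv 62: fwd; pos2(id55) recv 70: fwd
Round 4: pos4(id70) recv 62: drop; pos3(id24) recv 70: fwd
Round 5: pos4(id70) recv 70: ELECTED
Message ID 62 originates at pos 0; dropped at pos 4 in round 4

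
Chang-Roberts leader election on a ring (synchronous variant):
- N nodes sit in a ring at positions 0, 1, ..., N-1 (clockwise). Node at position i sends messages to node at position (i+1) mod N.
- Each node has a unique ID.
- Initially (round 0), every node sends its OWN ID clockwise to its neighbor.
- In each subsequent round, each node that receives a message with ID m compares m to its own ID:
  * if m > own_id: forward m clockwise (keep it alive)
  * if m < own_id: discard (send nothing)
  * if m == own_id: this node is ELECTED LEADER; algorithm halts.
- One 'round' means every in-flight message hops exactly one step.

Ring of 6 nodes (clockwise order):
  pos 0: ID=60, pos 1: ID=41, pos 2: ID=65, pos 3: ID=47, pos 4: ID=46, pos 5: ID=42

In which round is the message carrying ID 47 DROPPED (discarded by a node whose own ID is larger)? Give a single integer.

Round 1: pos1(id41) recv 60: fwd; pos2(id65) recv 41: drop; pos3(id47) recv 65: fwd; pos4(id46) recv 47: fwd; pos5(id42) recv 46: fwd; pos0(id60) recv 42: drop
Round 2: pos2(id65) recv 60: drop; pos4(id46) recv 65: fwd; pos5(id42) recv 47: fwd; pos0(id60) recv 46: drop
Round 3: pos5(id42) recv 65: fwd; pos0(id60) recv 47: drop
Round 4: pos0(id60) recv 65: fwd
Round 5: pos1(id41) recv 65: fwd
Round 6: pos2(id65) recv 65: ELECTED
Message ID 47 originates at pos 3; dropped at pos 0 in round 3

Answer: 3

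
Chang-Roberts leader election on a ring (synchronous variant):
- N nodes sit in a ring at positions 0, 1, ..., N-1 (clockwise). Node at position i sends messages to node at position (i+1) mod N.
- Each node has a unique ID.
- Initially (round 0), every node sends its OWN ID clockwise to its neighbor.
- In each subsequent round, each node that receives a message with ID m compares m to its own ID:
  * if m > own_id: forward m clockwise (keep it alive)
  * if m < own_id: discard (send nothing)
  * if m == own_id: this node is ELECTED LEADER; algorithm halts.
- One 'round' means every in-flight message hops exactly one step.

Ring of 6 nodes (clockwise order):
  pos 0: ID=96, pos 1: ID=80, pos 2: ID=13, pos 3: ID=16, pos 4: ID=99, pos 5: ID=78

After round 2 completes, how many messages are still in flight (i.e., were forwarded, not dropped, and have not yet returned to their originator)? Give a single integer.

Answer: 3

Derivation:
Round 1: pos1(id80) recv 96: fwd; pos2(id13) recv 80: fwd; pos3(id16) recv 13: drop; pos4(id99) recv 16: drop; pos5(id78) recv 99: fwd; pos0(id96) recv 78: drop
Round 2: pos2(id13) recv 96: fwd; pos3(id16) recv 80: fwd; pos0(id96) recv 99: fwd
After round 2: 3 messages still in flight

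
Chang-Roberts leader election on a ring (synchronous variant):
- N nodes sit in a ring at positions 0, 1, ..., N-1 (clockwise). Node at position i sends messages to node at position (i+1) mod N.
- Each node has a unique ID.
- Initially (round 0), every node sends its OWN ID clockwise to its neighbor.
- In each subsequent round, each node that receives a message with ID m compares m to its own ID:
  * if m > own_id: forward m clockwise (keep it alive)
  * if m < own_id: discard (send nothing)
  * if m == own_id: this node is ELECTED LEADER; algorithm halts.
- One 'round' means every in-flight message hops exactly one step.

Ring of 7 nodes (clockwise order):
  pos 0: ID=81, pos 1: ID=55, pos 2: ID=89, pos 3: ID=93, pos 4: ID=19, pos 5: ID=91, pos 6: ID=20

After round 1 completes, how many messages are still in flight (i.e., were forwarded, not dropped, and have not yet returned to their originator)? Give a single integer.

Answer: 3

Derivation:
Round 1: pos1(id55) recv 81: fwd; pos2(id89) recv 55: drop; pos3(id93) recv 89: drop; pos4(id19) recv 93: fwd; pos5(id91) recv 19: drop; pos6(id20) recv 91: fwd; pos0(id81) recv 20: drop
After round 1: 3 messages still in flight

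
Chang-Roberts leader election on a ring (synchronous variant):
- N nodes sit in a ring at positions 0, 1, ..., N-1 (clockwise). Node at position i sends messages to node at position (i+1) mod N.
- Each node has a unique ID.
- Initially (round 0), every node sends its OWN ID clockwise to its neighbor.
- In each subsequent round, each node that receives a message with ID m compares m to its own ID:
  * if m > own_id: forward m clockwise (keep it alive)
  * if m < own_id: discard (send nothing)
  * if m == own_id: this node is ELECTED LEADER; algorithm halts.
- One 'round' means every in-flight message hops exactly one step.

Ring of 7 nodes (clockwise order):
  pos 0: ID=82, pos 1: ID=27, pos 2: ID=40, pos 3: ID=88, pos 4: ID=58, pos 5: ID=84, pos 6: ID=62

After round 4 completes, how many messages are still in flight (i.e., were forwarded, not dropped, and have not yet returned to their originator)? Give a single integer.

Answer: 2

Derivation:
Round 1: pos1(id27) recv 82: fwd; pos2(id40) recv 27: drop; pos3(id88) recv 40: drop; pos4(id58) recv 88: fwd; pos5(id84) recv 58: drop; pos6(id62) recv 84: fwd; pos0(id82) recv 62: drop
Round 2: pos2(id40) recv 82: fwd; pos5(id84) recv 88: fwd; pos0(id82) recv 84: fwd
Round 3: pos3(id88) recv 82: drop; pos6(id62) recv 88: fwd; pos1(id27) recv 84: fwd
Round 4: pos0(id82) recv 88: fwd; pos2(id40) recv 84: fwd
After round 4: 2 messages still in flight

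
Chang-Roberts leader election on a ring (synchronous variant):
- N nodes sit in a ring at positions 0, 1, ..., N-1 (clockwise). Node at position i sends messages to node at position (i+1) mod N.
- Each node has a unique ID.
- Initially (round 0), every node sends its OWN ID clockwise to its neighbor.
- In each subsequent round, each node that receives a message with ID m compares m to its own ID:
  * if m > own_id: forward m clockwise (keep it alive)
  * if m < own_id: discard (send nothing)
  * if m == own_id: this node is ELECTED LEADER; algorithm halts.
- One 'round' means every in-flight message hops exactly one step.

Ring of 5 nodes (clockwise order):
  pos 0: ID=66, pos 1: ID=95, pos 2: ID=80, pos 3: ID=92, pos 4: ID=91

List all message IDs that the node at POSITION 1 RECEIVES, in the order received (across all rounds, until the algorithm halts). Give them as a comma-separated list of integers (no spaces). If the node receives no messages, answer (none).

Answer: 66,91,92,95

Derivation:
Round 1: pos1(id95) recv 66: drop; pos2(id80) recv 95: fwd; pos3(id92) recv 80: drop; pos4(id91) recv 92: fwd; pos0(id66) recv 91: fwd
Round 2: pos3(id92) recv 95: fwd; pos0(id66) recv 92: fwd; pos1(id95) recv 91: drop
Round 3: pos4(id91) recv 95: fwd; pos1(id95) recv 92: drop
Round 4: pos0(id66) recv 95: fwd
Round 5: pos1(id95) recv 95: ELECTED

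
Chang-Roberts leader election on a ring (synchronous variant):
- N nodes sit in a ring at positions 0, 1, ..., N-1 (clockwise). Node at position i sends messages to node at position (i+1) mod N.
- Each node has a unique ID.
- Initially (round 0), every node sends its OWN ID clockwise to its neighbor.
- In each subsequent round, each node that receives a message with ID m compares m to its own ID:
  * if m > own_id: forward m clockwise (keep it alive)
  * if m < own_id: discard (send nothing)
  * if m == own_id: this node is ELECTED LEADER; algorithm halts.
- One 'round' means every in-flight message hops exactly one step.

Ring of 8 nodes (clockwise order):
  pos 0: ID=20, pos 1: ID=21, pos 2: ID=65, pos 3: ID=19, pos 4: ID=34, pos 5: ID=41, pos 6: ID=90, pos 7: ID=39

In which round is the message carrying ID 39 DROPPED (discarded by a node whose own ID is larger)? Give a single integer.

Round 1: pos1(id21) recv 20: drop; pos2(id65) recv 21: drop; pos3(id19) recv 65: fwd; pos4(id34) recv 19: drop; pos5(id41) recv 34: drop; pos6(id90) recv 41: drop; pos7(id39) recv 90: fwd; pos0(id20) recv 39: fwd
Round 2: pos4(id34) recv 65: fwd; pos0(id20) recv 90: fwd; pos1(id21) recv 39: fwd
Round 3: pos5(id41) recv 65: fwd; pos1(id21) recv 90: fwd; pos2(id65) recv 39: drop
Round 4: pos6(id90) recv 65: drop; pos2(id65) recv 90: fwd
Round 5: pos3(id19) recv 90: fwd
Round 6: pos4(id34) recv 90: fwd
Round 7: pos5(id41) recv 90: fwd
Round 8: pos6(id90) recv 90: ELECTED
Message ID 39 originates at pos 7; dropped at pos 2 in round 3

Answer: 3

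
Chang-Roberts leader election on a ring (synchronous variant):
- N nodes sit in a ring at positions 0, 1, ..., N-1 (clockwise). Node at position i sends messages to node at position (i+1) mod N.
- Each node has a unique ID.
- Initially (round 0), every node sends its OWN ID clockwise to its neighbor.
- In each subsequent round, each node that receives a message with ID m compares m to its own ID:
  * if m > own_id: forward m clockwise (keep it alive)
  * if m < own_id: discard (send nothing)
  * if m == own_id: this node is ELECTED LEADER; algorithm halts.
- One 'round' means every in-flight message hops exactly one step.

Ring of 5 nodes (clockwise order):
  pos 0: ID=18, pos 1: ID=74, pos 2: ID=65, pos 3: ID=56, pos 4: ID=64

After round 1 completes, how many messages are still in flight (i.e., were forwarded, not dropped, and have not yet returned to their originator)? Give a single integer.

Answer: 3

Derivation:
Round 1: pos1(id74) recv 18: drop; pos2(id65) recv 74: fwd; pos3(id56) recv 65: fwd; pos4(id64) recv 56: drop; pos0(id18) recv 64: fwd
After round 1: 3 messages still in flight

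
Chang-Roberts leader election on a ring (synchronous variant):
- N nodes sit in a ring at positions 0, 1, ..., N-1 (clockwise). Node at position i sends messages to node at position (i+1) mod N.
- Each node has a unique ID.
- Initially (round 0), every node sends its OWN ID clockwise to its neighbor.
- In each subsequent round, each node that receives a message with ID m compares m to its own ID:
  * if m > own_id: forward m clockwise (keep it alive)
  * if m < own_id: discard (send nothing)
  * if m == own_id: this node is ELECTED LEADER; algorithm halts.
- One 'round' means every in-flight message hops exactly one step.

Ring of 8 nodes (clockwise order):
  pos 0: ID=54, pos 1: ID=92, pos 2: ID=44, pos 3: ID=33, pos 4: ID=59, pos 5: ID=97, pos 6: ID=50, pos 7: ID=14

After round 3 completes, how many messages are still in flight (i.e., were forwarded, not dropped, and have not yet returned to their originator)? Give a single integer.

Round 1: pos1(id92) recv 54: drop; pos2(id44) recv 92: fwd; pos3(id33) recv 44: fwd; pos4(id59) recv 33: drop; pos5(id97) recv 59: drop; pos6(id50) recv 97: fwd; pos7(id14) recv 50: fwd; pos0(id54) recv 14: drop
Round 2: pos3(id33) recv 92: fwd; pos4(id59) recv 44: drop; pos7(id14) recv 97: fwd; pos0(id54) recv 50: drop
Round 3: pos4(id59) recv 92: fwd; pos0(id54) recv 97: fwd
After round 3: 2 messages still in flight

Answer: 2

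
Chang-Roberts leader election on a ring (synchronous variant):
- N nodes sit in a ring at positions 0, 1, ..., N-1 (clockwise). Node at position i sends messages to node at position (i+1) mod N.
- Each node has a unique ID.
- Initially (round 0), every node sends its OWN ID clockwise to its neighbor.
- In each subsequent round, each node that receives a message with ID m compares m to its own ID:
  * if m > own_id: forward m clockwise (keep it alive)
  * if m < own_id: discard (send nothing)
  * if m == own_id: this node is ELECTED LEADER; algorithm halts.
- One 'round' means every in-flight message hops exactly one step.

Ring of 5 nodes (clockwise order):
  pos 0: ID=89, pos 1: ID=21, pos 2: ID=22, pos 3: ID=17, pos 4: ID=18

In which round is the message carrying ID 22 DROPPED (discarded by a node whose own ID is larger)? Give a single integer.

Round 1: pos1(id21) recv 89: fwd; pos2(id22) recv 21: drop; pos3(id17) recv 22: fwd; pos4(id18) recv 17: drop; pos0(id89) recv 18: drop
Round 2: pos2(id22) recv 89: fwd; pos4(id18) recv 22: fwd
Round 3: pos3(id17) recv 89: fwd; pos0(id89) recv 22: drop
Round 4: pos4(id18) recv 89: fwd
Round 5: pos0(id89) recv 89: ELECTED
Message ID 22 originates at pos 2; dropped at pos 0 in round 3

Answer: 3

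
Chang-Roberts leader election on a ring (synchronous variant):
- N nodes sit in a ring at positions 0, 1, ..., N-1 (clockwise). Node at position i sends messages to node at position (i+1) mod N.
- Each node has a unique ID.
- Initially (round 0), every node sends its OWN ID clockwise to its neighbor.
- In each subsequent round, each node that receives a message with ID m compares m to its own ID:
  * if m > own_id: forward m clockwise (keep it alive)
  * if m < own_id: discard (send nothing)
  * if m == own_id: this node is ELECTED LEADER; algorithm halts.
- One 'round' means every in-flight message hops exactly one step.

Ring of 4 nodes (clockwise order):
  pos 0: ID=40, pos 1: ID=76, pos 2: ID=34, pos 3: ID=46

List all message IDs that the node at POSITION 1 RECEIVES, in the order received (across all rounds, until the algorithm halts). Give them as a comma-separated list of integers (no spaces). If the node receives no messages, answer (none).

Round 1: pos1(id76) recv 40: drop; pos2(id34) recv 76: fwd; pos3(id46) recv 34: drop; pos0(id40) recv 46: fwd
Round 2: pos3(id46) recv 76: fwd; pos1(id76) recv 46: drop
Round 3: pos0(id40) recv 76: fwd
Round 4: pos1(id76) recv 76: ELECTED

Answer: 40,46,76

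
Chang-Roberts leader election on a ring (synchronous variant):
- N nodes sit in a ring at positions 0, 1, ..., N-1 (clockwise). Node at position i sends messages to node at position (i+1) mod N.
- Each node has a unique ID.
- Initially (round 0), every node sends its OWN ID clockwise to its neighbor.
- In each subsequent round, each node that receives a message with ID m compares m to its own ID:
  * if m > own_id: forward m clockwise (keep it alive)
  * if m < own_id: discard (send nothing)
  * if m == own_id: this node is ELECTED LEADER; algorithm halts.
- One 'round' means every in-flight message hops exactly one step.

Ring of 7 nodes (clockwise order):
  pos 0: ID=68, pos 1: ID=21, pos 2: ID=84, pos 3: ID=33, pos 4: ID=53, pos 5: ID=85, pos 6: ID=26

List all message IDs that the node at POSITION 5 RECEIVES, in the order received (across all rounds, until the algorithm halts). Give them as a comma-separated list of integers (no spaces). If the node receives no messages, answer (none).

Round 1: pos1(id21) recv 68: fwd; pos2(id84) recv 21: drop; pos3(id33) recv 84: fwd; pos4(id53) recv 33: drop; pos5(id85) recv 53: drop; pos6(id26) recv 85: fwd; pos0(id68) recv 26: drop
Round 2: pos2(id84) recv 68: drop; pos4(id53) recv 84: fwd; pos0(id68) recv 85: fwd
Round 3: pos5(id85) recv 84: drop; pos1(id21) recv 85: fwd
Round 4: pos2(id84) recv 85: fwd
Round 5: pos3(id33) recv 85: fwd
Round 6: pos4(id53) recv 85: fwd
Round 7: pos5(id85) recv 85: ELECTED

Answer: 53,84,85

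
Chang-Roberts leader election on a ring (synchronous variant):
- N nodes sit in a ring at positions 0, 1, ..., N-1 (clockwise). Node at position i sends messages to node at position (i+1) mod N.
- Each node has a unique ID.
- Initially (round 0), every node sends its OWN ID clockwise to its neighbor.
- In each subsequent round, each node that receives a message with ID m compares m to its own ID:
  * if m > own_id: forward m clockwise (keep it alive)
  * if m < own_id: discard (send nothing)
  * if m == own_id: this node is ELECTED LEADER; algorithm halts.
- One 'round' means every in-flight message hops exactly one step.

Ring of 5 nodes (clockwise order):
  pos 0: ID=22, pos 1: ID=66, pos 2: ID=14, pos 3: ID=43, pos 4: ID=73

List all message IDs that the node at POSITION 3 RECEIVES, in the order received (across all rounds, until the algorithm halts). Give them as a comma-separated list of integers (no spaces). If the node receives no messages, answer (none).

Answer: 14,66,73

Derivation:
Round 1: pos1(id66) recv 22: drop; pos2(id14) recv 66: fwd; pos3(id43) recv 14: drop; pos4(id73) recv 43: drop; pos0(id22) recv 73: fwd
Round 2: pos3(id43) recv 66: fwd; pos1(id66) recv 73: fwd
Round 3: pos4(id73) recv 66: drop; pos2(id14) recv 73: fwd
Round 4: pos3(id43) recv 73: fwd
Round 5: pos4(id73) recv 73: ELECTED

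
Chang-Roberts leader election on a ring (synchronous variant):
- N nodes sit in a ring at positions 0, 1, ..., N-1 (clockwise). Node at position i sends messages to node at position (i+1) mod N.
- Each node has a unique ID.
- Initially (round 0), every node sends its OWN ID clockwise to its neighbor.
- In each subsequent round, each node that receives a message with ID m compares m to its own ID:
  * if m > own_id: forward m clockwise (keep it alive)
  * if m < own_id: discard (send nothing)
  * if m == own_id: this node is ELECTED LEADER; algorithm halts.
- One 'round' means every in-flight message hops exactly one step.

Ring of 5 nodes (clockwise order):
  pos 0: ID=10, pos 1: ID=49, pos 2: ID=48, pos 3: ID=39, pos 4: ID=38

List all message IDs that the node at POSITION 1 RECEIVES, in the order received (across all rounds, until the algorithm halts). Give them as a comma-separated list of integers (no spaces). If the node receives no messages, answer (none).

Answer: 10,38,39,48,49

Derivation:
Round 1: pos1(id49) recv 10: drop; pos2(id48) recv 49: fwd; pos3(id39) recv 48: fwd; pos4(id38) recv 39: fwd; pos0(id10) recv 38: fwd
Round 2: pos3(id39) recv 49: fwd; pos4(id38) recv 48: fwd; pos0(id10) recv 39: fwd; pos1(id49) recv 38: drop
Round 3: pos4(id38) recv 49: fwd; pos0(id10) recv 48: fwd; pos1(id49) recv 39: drop
Round 4: pos0(id10) recv 49: fwd; pos1(id49) recv 48: drop
Round 5: pos1(id49) recv 49: ELECTED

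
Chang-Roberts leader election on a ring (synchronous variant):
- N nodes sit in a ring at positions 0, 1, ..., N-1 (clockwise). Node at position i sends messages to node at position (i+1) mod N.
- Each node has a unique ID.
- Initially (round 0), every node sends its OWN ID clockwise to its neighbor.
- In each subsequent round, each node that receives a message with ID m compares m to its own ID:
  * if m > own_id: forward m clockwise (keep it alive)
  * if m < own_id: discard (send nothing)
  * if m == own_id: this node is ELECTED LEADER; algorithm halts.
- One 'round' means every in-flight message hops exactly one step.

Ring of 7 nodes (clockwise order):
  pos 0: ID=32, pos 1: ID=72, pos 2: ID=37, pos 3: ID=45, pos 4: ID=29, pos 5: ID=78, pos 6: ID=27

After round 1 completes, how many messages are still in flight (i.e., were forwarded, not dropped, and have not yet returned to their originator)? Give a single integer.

Round 1: pos1(id72) recv 32: drop; pos2(id37) recv 72: fwd; pos3(id45) recv 37: drop; pos4(id29) recv 45: fwd; pos5(id78) recv 29: drop; pos6(id27) recv 78: fwd; pos0(id32) recv 27: drop
After round 1: 3 messages still in flight

Answer: 3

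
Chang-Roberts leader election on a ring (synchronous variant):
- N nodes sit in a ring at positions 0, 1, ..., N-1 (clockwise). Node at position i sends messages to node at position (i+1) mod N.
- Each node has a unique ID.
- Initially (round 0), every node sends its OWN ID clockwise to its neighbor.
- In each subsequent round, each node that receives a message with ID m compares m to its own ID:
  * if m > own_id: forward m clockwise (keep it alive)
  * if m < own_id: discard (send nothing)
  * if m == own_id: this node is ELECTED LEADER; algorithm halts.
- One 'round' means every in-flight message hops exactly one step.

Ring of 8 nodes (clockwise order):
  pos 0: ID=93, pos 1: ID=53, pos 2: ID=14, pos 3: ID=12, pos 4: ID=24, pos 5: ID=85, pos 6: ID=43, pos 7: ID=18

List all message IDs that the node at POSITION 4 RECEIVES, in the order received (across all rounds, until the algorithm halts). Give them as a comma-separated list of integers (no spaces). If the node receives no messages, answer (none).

Round 1: pos1(id53) recv 93: fwd; pos2(id14) recv 53: fwd; pos3(id12) recv 14: fwd; pos4(id24) recv 12: drop; pos5(id85) recv 24: drop; pos6(id43) recv 85: fwd; pos7(id18) recv 43: fwd; pos0(id93) recv 18: drop
Round 2: pos2(id14) recv 93: fwd; pos3(id12) recv 53: fwd; pos4(id24) recv 14: drop; pos7(id18) recv 85: fwd; pos0(id93) recv 43: drop
Round 3: pos3(id12) recv 93: fwd; pos4(id24) recv 53: fwd; pos0(id93) recv 85: drop
Round 4: pos4(id24) recv 93: fwd; pos5(id85) recv 53: drop
Round 5: pos5(id85) recv 93: fwd
Round 6: pos6(id43) recv 93: fwd
Round 7: pos7(id18) recv 93: fwd
Round 8: pos0(id93) recv 93: ELECTED

Answer: 12,14,53,93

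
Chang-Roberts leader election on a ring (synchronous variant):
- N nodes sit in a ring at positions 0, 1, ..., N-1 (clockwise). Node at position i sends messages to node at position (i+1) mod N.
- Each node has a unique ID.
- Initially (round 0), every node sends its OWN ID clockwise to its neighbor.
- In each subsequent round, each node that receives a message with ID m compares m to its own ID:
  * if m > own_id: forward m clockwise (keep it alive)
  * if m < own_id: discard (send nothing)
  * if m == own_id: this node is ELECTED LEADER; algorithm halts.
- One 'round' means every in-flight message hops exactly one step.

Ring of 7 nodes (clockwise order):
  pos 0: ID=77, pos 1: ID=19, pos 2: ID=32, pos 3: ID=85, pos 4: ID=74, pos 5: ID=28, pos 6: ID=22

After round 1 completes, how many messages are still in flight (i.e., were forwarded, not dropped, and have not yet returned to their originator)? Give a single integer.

Answer: 4

Derivation:
Round 1: pos1(id19) recv 77: fwd; pos2(id32) recv 19: drop; pos3(id85) recv 32: drop; pos4(id74) recv 85: fwd; pos5(id28) recv 74: fwd; pos6(id22) recv 28: fwd; pos0(id77) recv 22: drop
After round 1: 4 messages still in flight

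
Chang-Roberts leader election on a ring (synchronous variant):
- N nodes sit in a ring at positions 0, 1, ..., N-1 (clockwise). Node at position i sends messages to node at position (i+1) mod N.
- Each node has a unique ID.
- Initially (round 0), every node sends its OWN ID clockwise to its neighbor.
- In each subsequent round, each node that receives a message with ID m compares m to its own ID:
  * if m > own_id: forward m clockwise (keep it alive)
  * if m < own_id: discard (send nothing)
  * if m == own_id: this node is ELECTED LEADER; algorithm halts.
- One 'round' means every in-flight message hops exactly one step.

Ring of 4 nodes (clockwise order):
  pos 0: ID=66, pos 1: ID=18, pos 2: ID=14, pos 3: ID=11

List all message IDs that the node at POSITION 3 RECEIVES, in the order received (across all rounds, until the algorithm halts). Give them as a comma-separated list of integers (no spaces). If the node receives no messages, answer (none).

Round 1: pos1(id18) recv 66: fwd; pos2(id14) recv 18: fwd; pos3(id11) recv 14: fwd; pos0(id66) recv 11: drop
Round 2: pos2(id14) recv 66: fwd; pos3(id11) recv 18: fwd; pos0(id66) recv 14: drop
Round 3: pos3(id11) recv 66: fwd; pos0(id66) recv 18: drop
Round 4: pos0(id66) recv 66: ELECTED

Answer: 14,18,66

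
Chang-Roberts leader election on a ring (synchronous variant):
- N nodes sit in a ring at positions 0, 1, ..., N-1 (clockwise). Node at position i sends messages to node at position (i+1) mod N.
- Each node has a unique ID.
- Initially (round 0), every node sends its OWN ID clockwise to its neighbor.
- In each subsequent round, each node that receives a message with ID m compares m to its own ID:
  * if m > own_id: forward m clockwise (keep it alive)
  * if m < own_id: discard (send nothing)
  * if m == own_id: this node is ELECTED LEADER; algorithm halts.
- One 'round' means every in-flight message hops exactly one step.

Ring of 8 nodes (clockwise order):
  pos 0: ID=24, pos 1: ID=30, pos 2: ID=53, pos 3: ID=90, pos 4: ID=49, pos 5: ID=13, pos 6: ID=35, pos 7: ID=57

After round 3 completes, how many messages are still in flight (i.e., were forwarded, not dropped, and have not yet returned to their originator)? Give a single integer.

Round 1: pos1(id30) recv 24: drop; pos2(id53) recv 30: drop; pos3(id90) recv 53: drop; pos4(id49) recv 90: fwd; pos5(id13) recv 49: fwd; pos6(id35) recv 13: drop; pos7(id57) recv 35: drop; pos0(id24) recv 57: fwd
Round 2: pos5(id13) recv 90: fwd; pos6(id35) recv 49: fwd; pos1(id30) recv 57: fwd
Round 3: pos6(id35) recv 90: fwd; pos7(id57) recv 49: drop; pos2(id53) recv 57: fwd
After round 3: 2 messages still in flight

Answer: 2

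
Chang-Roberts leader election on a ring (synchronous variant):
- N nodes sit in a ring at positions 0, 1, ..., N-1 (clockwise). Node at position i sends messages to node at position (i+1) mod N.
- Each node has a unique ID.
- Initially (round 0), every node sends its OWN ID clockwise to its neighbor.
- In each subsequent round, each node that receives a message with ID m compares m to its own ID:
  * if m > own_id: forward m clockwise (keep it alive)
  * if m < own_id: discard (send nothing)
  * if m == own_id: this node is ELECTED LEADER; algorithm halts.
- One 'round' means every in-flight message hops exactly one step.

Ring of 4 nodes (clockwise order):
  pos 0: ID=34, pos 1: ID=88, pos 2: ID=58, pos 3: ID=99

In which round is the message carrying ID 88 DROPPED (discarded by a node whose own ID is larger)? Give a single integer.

Round 1: pos1(id88) recv 34: drop; pos2(id58) recv 88: fwd; pos3(id99) recv 58: drop; pos0(id34) recv 99: fwd
Round 2: pos3(id99) recv 88: drop; pos1(id88) recv 99: fwd
Round 3: pos2(id58) recv 99: fwd
Round 4: pos3(id99) recv 99: ELECTED
Message ID 88 originates at pos 1; dropped at pos 3 in round 2

Answer: 2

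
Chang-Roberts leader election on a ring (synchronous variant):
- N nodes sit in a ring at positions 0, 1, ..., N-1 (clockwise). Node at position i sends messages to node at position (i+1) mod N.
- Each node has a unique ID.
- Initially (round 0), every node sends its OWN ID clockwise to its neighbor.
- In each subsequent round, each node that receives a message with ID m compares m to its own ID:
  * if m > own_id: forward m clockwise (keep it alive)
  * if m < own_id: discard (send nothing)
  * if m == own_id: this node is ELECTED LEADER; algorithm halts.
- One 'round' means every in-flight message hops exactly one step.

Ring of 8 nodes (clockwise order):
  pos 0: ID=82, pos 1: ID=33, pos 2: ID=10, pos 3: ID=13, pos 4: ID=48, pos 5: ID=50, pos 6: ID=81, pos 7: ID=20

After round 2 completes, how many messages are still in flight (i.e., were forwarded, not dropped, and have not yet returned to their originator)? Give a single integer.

Answer: 2

Derivation:
Round 1: pos1(id33) recv 82: fwd; pos2(id10) recv 33: fwd; pos3(id13) recv 10: drop; pos4(id48) recv 13: drop; pos5(id50) recv 48: drop; pos6(id81) recv 50: drop; pos7(id20) recv 81: fwd; pos0(id82) recv 20: drop
Round 2: pos2(id10) recv 82: fwd; pos3(id13) recv 33: fwd; pos0(id82) recv 81: drop
After round 2: 2 messages still in flight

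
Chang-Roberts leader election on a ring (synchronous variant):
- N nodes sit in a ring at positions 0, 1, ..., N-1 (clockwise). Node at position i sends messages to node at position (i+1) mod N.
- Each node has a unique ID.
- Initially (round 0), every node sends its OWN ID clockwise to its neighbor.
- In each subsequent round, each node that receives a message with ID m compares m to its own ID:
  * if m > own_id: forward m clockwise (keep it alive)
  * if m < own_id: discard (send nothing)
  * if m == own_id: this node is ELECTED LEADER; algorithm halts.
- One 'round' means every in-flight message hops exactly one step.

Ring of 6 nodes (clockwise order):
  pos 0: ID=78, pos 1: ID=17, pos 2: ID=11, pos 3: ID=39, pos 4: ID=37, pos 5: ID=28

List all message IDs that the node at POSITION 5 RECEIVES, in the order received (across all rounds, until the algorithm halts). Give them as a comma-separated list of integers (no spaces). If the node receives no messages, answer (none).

Round 1: pos1(id17) recv 78: fwd; pos2(id11) recv 17: fwd; pos3(id39) recv 11: drop; pos4(id37) recv 39: fwd; pos5(id28) recv 37: fwd; pos0(id78) recv 28: drop
Round 2: pos2(id11) recv 78: fwd; pos3(id39) recv 17: drop; pos5(id28) recv 39: fwd; pos0(id78) recv 37: drop
Round 3: pos3(id39) recv 78: fwd; pos0(id78) recv 39: drop
Round 4: pos4(id37) recv 78: fwd
Round 5: pos5(id28) recv 78: fwd
Round 6: pos0(id78) recv 78: ELECTED

Answer: 37,39,78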